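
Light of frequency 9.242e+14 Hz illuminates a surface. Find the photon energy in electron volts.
3.8222 eV

Using E = hf:

E = hf = (6.626×10⁻³⁴ J·s)(9.242e+14 Hz)
E = 3.8222 eV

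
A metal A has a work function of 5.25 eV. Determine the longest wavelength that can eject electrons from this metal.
236.16 nm

The threshold wavelength is when the photon energy equals the work function:
hc/λ₀ = φ

Solving for λ₀:
λ₀ = hc/φ = (6.626×10⁻³⁴ J·s)(3×10⁸ m/s) / (5.25 eV × 1.602×10⁻¹⁹ J/eV)
λ₀ = 236.16 nm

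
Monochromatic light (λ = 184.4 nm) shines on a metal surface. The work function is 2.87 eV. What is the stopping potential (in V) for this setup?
3.8537 V

The stopping potential V_s satisfies: eV_s = KE_max

First, find KE_max using Einstein's equation:
E_photon = hc/λ = 6.7237 eV
KE_max = E_photon - φ = 6.7237 - 2.87 = 3.8537 eV

Since eV_s = KE_max:
V_s = KE_max/e = 3.8537 V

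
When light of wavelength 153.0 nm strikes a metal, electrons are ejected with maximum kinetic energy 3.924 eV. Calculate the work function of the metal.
4.18 eV

From Einstein's photoelectric equation: KE_max = hf - φ = hc/λ - φ

Rearranging for φ:
φ = hc/λ - KE_max

Calculate photon energy:
E_photon = hc/λ = 8.1035 eV

Therefore:
φ = 8.1035 - 3.924 = 4.18 eV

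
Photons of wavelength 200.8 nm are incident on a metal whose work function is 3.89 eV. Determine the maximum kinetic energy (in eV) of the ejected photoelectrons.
2.2845 eV

Using Einstein's photoelectric equation: KE_max = hf - φ = hc/λ - φ

First, calculate the photon energy:
E_photon = hc/λ = (6.626×10⁻³⁴ J·s)(3×10⁸ m/s) / (200.8×10⁻⁹ m)
E_photon = 6.1745 eV

Then, the maximum kinetic energy:
KE_max = E_photon - φ = 6.1745 eV - 3.89 eV = 2.2845 eV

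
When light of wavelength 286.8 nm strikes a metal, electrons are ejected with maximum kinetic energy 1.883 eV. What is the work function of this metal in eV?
2.44 eV

From Einstein's photoelectric equation: KE_max = hf - φ = hc/λ - φ

Rearranging for φ:
φ = hc/λ - KE_max

Calculate photon energy:
E_photon = hc/λ = 4.3230 eV

Therefore:
φ = 4.3230 - 1.883 = 2.44 eV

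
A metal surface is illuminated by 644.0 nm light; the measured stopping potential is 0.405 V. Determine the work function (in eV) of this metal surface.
1.52 eV

The stopping potential gives the maximum kinetic energy: KE_max = eV_s = 0.405 eV

From Einstein's photoelectric equation: KE_max = hc/λ - φ
Rearranging: φ = hc/λ - KE_max

Calculate photon energy:
E_photon = hc/λ = (6.626×10⁻³⁴ J·s)(3×10⁸ m/s) / (644.0×10⁻⁹ m) = 1.9252 eV

Therefore:
φ = 1.9252 - 0.405 = 1.52 eV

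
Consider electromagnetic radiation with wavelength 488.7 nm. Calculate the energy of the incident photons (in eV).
2.5370 eV

Using E = hf = hc/λ:

E = hc/λ = (6.626×10⁻³⁴ J·s)(3×10⁸ m/s) / (488.7×10⁻⁹ m)
E = 2.5370 eV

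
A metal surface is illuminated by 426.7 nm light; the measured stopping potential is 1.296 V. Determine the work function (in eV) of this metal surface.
1.61 eV

The stopping potential gives the maximum kinetic energy: KE_max = eV_s = 1.296 eV

From Einstein's photoelectric equation: KE_max = hc/λ - φ
Rearranging: φ = hc/λ - KE_max

Calculate photon energy:
E_photon = hc/λ = (6.626×10⁻³⁴ J·s)(3×10⁸ m/s) / (426.7×10⁻⁹ m) = 2.9057 eV

Therefore:
φ = 2.9057 - 1.296 = 1.61 eV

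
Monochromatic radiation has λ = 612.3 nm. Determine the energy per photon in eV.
2.0249 eV

Using E = hf = hc/λ:

E = hc/λ = (6.626×10⁻³⁴ J·s)(3×10⁸ m/s) / (612.3×10⁻⁹ m)
E = 2.0249 eV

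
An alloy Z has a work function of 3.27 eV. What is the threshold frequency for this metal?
7.9068e+14 Hz

The threshold frequency is when the photon energy equals the work function:
hf₀ = φ

Solving for f₀:
f₀ = φ/h = (3.27 eV × 1.602×10⁻¹⁹ J/eV) / (6.626×10⁻³⁴ J·s)
f₀ = 7.9068e+14 Hz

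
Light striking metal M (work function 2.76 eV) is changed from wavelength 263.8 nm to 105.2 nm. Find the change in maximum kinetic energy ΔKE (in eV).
7.0856 eV

Using Einstein's equation: KE_max = hc/λ - φ

For λ₁ = 263.8 nm:
KE₁ = hc/λ₁ - φ = 4.6999 - 2.76 = 1.9399 eV

For λ₂ = 105.2 nm:
KE₂ = hc/λ₂ - φ = 11.7856 - 2.76 = 9.0256 eV

Change in KE:
ΔKE = KE₂ - KE₁ = 9.0256 - 1.9399 = 7.0856 eV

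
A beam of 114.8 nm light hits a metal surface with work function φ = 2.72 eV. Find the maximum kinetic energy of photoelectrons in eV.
8.0800 eV

Using Einstein's photoelectric equation: KE_max = hf - φ = hc/λ - φ

First, calculate the photon energy:
E_photon = hc/λ = (6.626×10⁻³⁴ J·s)(3×10⁸ m/s) / (114.8×10⁻⁹ m)
E_photon = 10.8000 eV

Then, the maximum kinetic energy:
KE_max = E_photon - φ = 10.8000 eV - 2.72 eV = 8.0800 eV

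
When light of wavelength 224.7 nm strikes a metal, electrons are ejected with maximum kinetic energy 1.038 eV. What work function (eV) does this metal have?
4.48 eV

From Einstein's photoelectric equation: KE_max = hf - φ = hc/λ - φ

Rearranging for φ:
φ = hc/λ - KE_max

Calculate photon energy:
E_photon = hc/λ = 5.5178 eV

Therefore:
φ = 5.5178 - 1.038 = 4.48 eV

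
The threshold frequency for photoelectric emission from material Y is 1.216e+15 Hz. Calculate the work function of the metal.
5.03 eV

At the threshold frequency, photon energy equals work function:
φ = hf₀

Calculating:
φ = (6.626×10⁻³⁴ J·s)(1.216e+15 Hz)
φ = 5.03 eV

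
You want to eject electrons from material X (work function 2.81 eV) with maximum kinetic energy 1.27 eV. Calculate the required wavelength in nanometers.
303.88 nm

From Einstein's equation: KE_max = hc/λ - φ

Rearranging for λ:
hc/λ = KE_max + φ
λ = hc/(KE_max + φ)

Required photon energy:
E_photon = KE_max + φ = 1.27 + 2.81 = 4.08 eV

Required wavelength:
λ = hc/E_photon = (6.626×10⁻³⁴)(3×10⁸) / (4.08 × 1.602×10⁻¹⁹)
λ = 303.88 nm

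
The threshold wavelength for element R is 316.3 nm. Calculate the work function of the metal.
3.92 eV

At the threshold wavelength, photon energy equals work function:
φ = hc/λ₀

Calculating:
φ = (6.626×10⁻³⁴ J·s)(3×10⁸ m/s) / (316.3×10⁻⁹ m)
φ = 3.92 eV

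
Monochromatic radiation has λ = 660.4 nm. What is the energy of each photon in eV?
1.8774 eV

Using E = hf = hc/λ:

E = hc/λ = (6.626×10⁻³⁴ J·s)(3×10⁸ m/s) / (660.4×10⁻⁹ m)
E = 1.8774 eV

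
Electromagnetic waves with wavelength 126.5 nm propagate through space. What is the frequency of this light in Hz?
2.3699e+15 Hz

Using the wave equation: c = fλ

Solving for frequency:
f = c/λ = (3×10⁸ m/s) / (126.5×10⁻⁹ m)
f = 2.3699e+15 Hz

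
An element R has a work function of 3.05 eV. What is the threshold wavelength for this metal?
406.51 nm

The threshold wavelength is when the photon energy equals the work function:
hc/λ₀ = φ

Solving for λ₀:
λ₀ = hc/φ = (6.626×10⁻³⁴ J·s)(3×10⁸ m/s) / (3.05 eV × 1.602×10⁻¹⁹ J/eV)
λ₀ = 406.51 nm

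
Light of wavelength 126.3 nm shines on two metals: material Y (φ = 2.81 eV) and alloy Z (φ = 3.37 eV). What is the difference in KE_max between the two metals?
0.5600 eV

Using KE_max = hc/λ - φ for each metal:

Photon energy: E = hc/λ = 9.8166 eV

For material Y (φ₁ = 2.81 eV):
KE₁ = E - φ₁ = 9.8166 - 2.81 = 7.0066 eV

For alloy Z (φ₂ = 3.37 eV):
KE₂ = E - φ₂ = 9.8166 - 3.37 = 6.4466 eV

Difference:
ΔKE = KE₁ - KE₂ = 7.0066 - 6.4466 = 0.5600 eV

Note: The difference equals the difference in work functions: 3.37 - 2.81 = 0.56 eV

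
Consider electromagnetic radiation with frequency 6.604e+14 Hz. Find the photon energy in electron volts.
2.7312 eV

Using E = hf:

E = hf = (6.626×10⁻³⁴ J·s)(6.604e+14 Hz)
E = 2.7312 eV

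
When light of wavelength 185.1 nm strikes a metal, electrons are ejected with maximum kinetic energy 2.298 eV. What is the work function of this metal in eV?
4.40 eV

From Einstein's photoelectric equation: KE_max = hf - φ = hc/λ - φ

Rearranging for φ:
φ = hc/λ - KE_max

Calculate photon energy:
E_photon = hc/λ = 6.6982 eV

Therefore:
φ = 6.6982 - 2.298 = 4.40 eV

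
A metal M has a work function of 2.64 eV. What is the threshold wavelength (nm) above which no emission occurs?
469.64 nm

The threshold wavelength is when the photon energy equals the work function:
hc/λ₀ = φ

Solving for λ₀:
λ₀ = hc/φ = (6.626×10⁻³⁴ J·s)(3×10⁸ m/s) / (2.64 eV × 1.602×10⁻¹⁹ J/eV)
λ₀ = 469.64 nm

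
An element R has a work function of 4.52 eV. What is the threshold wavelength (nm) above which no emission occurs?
274.30 nm

The threshold wavelength is when the photon energy equals the work function:
hc/λ₀ = φ

Solving for λ₀:
λ₀ = hc/φ = (6.626×10⁻³⁴ J·s)(3×10⁸ m/s) / (4.52 eV × 1.602×10⁻¹⁹ J/eV)
λ₀ = 274.30 nm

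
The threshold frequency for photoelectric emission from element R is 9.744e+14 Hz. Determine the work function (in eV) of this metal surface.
4.03 eV

At the threshold frequency, photon energy equals work function:
φ = hf₀

Calculating:
φ = (6.626×10⁻³⁴ J·s)(9.744e+14 Hz)
φ = 4.03 eV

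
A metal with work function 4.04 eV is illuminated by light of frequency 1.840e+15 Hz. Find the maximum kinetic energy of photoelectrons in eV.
3.5696 eV

Using Einstein's photoelectric equation: KE_max = hf - φ

First, calculate the photon energy:
E_photon = hf = (6.626×10⁻³⁴ J·s)(1.840e+15 Hz)
E_photon = 7.6096 eV

Then, the maximum kinetic energy:
KE_max = E_photon - φ = 7.6096 eV - 4.04 eV = 3.5696 eV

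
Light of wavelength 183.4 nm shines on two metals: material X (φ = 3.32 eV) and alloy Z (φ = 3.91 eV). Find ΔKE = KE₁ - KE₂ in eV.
0.5900 eV

Using KE_max = hc/λ - φ for each metal:

Photon energy: E = hc/λ = 6.7603 eV

For material X (φ₁ = 3.32 eV):
KE₁ = E - φ₁ = 6.7603 - 3.32 = 3.4403 eV

For alloy Z (φ₂ = 3.91 eV):
KE₂ = E - φ₂ = 6.7603 - 3.91 = 2.8503 eV

Difference:
ΔKE = KE₁ - KE₂ = 3.4403 - 2.8503 = 0.5900 eV

Note: The difference equals the difference in work functions: 3.91 - 3.32 = 0.59 eV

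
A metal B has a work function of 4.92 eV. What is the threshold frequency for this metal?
1.1897e+15 Hz

The threshold frequency is when the photon energy equals the work function:
hf₀ = φ

Solving for f₀:
f₀ = φ/h = (4.92 eV × 1.602×10⁻¹⁹ J/eV) / (6.626×10⁻³⁴ J·s)
f₀ = 1.1897e+15 Hz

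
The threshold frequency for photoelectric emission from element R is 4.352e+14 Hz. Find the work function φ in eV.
1.80 eV

At the threshold frequency, photon energy equals work function:
φ = hf₀

Calculating:
φ = (6.626×10⁻³⁴ J·s)(4.352e+14 Hz)
φ = 1.80 eV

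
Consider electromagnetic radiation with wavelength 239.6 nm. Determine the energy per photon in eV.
5.1746 eV

Using E = hf = hc/λ:

E = hc/λ = (6.626×10⁻³⁴ J·s)(3×10⁸ m/s) / (239.6×10⁻⁹ m)
E = 5.1746 eV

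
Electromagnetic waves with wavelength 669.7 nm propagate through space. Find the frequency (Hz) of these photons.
4.4765e+14 Hz

Using the wave equation: c = fλ

Solving for frequency:
f = c/λ = (3×10⁸ m/s) / (669.7×10⁻⁹ m)
f = 4.4765e+14 Hz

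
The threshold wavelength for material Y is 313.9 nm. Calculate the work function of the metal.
3.95 eV

At the threshold wavelength, photon energy equals work function:
φ = hc/λ₀

Calculating:
φ = (6.626×10⁻³⁴ J·s)(3×10⁸ m/s) / (313.9×10⁻⁹ m)
φ = 3.95 eV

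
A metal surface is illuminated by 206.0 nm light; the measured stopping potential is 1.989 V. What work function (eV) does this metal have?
4.03 eV

The stopping potential gives the maximum kinetic energy: KE_max = eV_s = 1.989 eV

From Einstein's photoelectric equation: KE_max = hc/λ - φ
Rearranging: φ = hc/λ - KE_max

Calculate photon energy:
E_photon = hc/λ = (6.626×10⁻³⁴ J·s)(3×10⁸ m/s) / (206.0×10⁻⁹ m) = 6.0187 eV

Therefore:
φ = 6.0187 - 1.989 = 4.03 eV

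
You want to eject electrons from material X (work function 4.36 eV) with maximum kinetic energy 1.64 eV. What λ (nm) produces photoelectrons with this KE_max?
206.64 nm

From Einstein's equation: KE_max = hc/λ - φ

Rearranging for λ:
hc/λ = KE_max + φ
λ = hc/(KE_max + φ)

Required photon energy:
E_photon = KE_max + φ = 1.64 + 4.36 = 6.00 eV

Required wavelength:
λ = hc/E_photon = (6.626×10⁻³⁴)(3×10⁸) / (6.00 × 1.602×10⁻¹⁹)
λ = 206.64 nm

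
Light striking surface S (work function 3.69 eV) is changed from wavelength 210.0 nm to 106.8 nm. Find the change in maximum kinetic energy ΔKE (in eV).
5.7050 eV

Using Einstein's equation: KE_max = hc/λ - φ

For λ₁ = 210.0 nm:
KE₁ = hc/λ₁ - φ = 5.9040 - 3.69 = 2.2140 eV

For λ₂ = 106.8 nm:
KE₂ = hc/λ₂ - φ = 11.6090 - 3.69 = 7.9190 eV

Change in KE:
ΔKE = KE₂ - KE₁ = 7.9190 - 2.2140 = 5.7050 eV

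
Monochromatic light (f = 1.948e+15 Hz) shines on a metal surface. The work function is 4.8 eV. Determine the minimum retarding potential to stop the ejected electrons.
3.2563 V

The stopping potential V_s satisfies: eV_s = KE_max

First, find KE_max using Einstein's equation:
E_photon = hf = (6.626×10⁻³⁴ J·s)(1.948e+15 Hz) = 8.0563 eV
KE_max = E_photon - φ = 8.0563 - 4.8 = 3.2563 eV

Since eV_s = KE_max:
V_s = KE_max/e = 3.2563 V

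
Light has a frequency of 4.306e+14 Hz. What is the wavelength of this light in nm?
696.22 nm

Using the wave equation: c = fλ

Solving for wavelength:
λ = c/f = (3×10⁸ m/s) / (4.306e+14 Hz)
λ = 696.22 nm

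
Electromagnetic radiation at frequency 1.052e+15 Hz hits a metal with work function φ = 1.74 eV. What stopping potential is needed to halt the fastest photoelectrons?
2.6107 V

The stopping potential V_s satisfies: eV_s = KE_max

First, find KE_max using Einstein's equation:
E_photon = hf = (6.626×10⁻³⁴ J·s)(1.052e+15 Hz) = 4.3507 eV
KE_max = E_photon - φ = 4.3507 - 1.74 = 2.6107 eV

Since eV_s = KE_max:
V_s = KE_max/e = 2.6107 V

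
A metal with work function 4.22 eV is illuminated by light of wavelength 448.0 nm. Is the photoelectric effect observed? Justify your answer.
No

For photoemission, the photon energy must exceed the work function.

Photon energy: E = hc/λ = 2.7675 eV
Work function: φ = 4.22 eV

Since E_photon (2.7675 eV) < φ (4.22 eV), photoemission will NOT occur.
The threshold wavelength is λ₀ = hc/φ = 293.8 nm.
Since 448.0 nm > 293.8 nm, the photons lack sufficient energy.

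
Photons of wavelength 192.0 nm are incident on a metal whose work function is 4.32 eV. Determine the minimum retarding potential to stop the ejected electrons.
2.1375 V

The stopping potential V_s satisfies: eV_s = KE_max

First, find KE_max using Einstein's equation:
E_photon = hc/λ = 6.4575 eV
KE_max = E_photon - φ = 6.4575 - 4.32 = 2.1375 eV

Since eV_s = KE_max:
V_s = KE_max/e = 2.1375 V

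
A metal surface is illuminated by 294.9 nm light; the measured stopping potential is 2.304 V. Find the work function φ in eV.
1.90 eV

The stopping potential gives the maximum kinetic energy: KE_max = eV_s = 2.304 eV

From Einstein's photoelectric equation: KE_max = hc/λ - φ
Rearranging: φ = hc/λ - KE_max

Calculate photon energy:
E_photon = hc/λ = (6.626×10⁻³⁴ J·s)(3×10⁸ m/s) / (294.9×10⁻⁹ m) = 4.2043 eV

Therefore:
φ = 4.2043 - 2.304 = 1.90 eV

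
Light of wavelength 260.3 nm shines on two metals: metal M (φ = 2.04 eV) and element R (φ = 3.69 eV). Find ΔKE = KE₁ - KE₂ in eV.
1.6500 eV

Using KE_max = hc/λ - φ for each metal:

Photon energy: E = hc/λ = 4.7631 eV

For metal M (φ₁ = 2.04 eV):
KE₁ = E - φ₁ = 4.7631 - 2.04 = 2.7231 eV

For element R (φ₂ = 3.69 eV):
KE₂ = E - φ₂ = 4.7631 - 3.69 = 1.0731 eV

Difference:
ΔKE = KE₁ - KE₂ = 2.7231 - 1.0731 = 1.6500 eV

Note: The difference equals the difference in work functions: 3.69 - 2.04 = 1.65 eV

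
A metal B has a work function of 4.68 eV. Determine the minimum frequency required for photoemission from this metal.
1.1316e+15 Hz

The threshold frequency is when the photon energy equals the work function:
hf₀ = φ

Solving for f₀:
f₀ = φ/h = (4.68 eV × 1.602×10⁻¹⁹ J/eV) / (6.626×10⁻³⁴ J·s)
f₀ = 1.1316e+15 Hz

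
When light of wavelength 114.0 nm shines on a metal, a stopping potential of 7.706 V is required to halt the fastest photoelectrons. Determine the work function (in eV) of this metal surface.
3.17 eV

The stopping potential gives the maximum kinetic energy: KE_max = eV_s = 7.706 eV

From Einstein's photoelectric equation: KE_max = hc/λ - φ
Rearranging: φ = hc/λ - KE_max

Calculate photon energy:
E_photon = hc/λ = (6.626×10⁻³⁴ J·s)(3×10⁸ m/s) / (114.0×10⁻⁹ m) = 10.8758 eV

Therefore:
φ = 10.8758 - 7.706 = 3.17 eV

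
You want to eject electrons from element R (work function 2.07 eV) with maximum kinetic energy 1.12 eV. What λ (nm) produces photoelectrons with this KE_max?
388.67 nm

From Einstein's equation: KE_max = hc/λ - φ

Rearranging for λ:
hc/λ = KE_max + φ
λ = hc/(KE_max + φ)

Required photon energy:
E_photon = KE_max + φ = 1.12 + 2.07 = 3.19 eV

Required wavelength:
λ = hc/E_photon = (6.626×10⁻³⁴)(3×10⁸) / (3.19 × 1.602×10⁻¹⁹)
λ = 388.67 nm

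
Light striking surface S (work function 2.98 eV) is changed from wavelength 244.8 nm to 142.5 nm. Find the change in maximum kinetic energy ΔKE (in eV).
3.6359 eV

Using Einstein's equation: KE_max = hc/λ - φ

For λ₁ = 244.8 nm:
KE₁ = hc/λ₁ - φ = 5.0647 - 2.98 = 2.0847 eV

For λ₂ = 142.5 nm:
KE₂ = hc/λ₂ - φ = 8.7006 - 2.98 = 5.7206 eV

Change in KE:
ΔKE = KE₂ - KE₁ = 5.7206 - 2.0847 = 3.6359 eV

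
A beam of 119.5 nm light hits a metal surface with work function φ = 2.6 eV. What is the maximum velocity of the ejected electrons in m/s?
1.6538e+06 m/s

First, find the maximum kinetic energy:
E_photon = hc/λ = 10.3752 eV
KE_max = E_photon - φ = 10.3752 - 2.6 = 7.7752 eV

Convert to Joules: KE_max = 7.7752 × 1.602×10⁻¹⁹ J = 1.2457e-18 J

Then use KE = ½mv² to find velocity:
v = √(2·KE/m) = √(2 × 1.2457e-18 J / 9.109e-31 kg)
v = 1.6538e+06 m/s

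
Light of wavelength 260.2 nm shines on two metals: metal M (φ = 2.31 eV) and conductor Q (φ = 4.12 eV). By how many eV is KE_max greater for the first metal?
1.8100 eV

Using KE_max = hc/λ - φ for each metal:

Photon energy: E = hc/λ = 4.7650 eV

For metal M (φ₁ = 2.31 eV):
KE₁ = E - φ₁ = 4.7650 - 2.31 = 2.4550 eV

For conductor Q (φ₂ = 4.12 eV):
KE₂ = E - φ₂ = 4.7650 - 4.12 = 0.6450 eV

Difference:
ΔKE = KE₁ - KE₂ = 2.4550 - 0.6450 = 1.8100 eV

Note: The difference equals the difference in work functions: 4.12 - 2.31 = 1.81 eV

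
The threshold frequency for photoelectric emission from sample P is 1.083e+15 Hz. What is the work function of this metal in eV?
4.48 eV

At the threshold frequency, photon energy equals work function:
φ = hf₀

Calculating:
φ = (6.626×10⁻³⁴ J·s)(1.083e+15 Hz)
φ = 4.48 eV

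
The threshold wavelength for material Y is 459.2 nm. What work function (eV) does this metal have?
2.70 eV

At the threshold wavelength, photon energy equals work function:
φ = hc/λ₀

Calculating:
φ = (6.626×10⁻³⁴ J·s)(3×10⁸ m/s) / (459.2×10⁻⁹ m)
φ = 2.70 eV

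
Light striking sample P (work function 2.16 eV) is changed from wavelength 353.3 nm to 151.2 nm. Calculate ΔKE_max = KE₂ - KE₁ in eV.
4.6907 eV

Using Einstein's equation: KE_max = hc/λ - φ

For λ₁ = 353.3 nm:
KE₁ = hc/λ₁ - φ = 3.5093 - 2.16 = 1.3493 eV

For λ₂ = 151.2 nm:
KE₂ = hc/λ₂ - φ = 8.2000 - 2.16 = 6.0400 eV

Change in KE:
ΔKE = KE₂ - KE₁ = 6.0400 - 1.3493 = 4.6907 eV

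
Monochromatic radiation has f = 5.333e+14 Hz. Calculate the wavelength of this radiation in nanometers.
562.15 nm

Using the wave equation: c = fλ

Solving for wavelength:
λ = c/f = (3×10⁸ m/s) / (5.333e+14 Hz)
λ = 562.15 nm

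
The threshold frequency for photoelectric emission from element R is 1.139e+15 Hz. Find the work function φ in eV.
4.71 eV

At the threshold frequency, photon energy equals work function:
φ = hf₀

Calculating:
φ = (6.626×10⁻³⁴ J·s)(1.139e+15 Hz)
φ = 4.71 eV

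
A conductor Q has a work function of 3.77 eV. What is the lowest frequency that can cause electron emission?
9.1158e+14 Hz

The threshold frequency is when the photon energy equals the work function:
hf₀ = φ

Solving for f₀:
f₀ = φ/h = (3.77 eV × 1.602×10⁻¹⁹ J/eV) / (6.626×10⁻³⁴ J·s)
f₀ = 9.1158e+14 Hz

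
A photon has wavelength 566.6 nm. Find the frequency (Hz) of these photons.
5.2911e+14 Hz

Using the wave equation: c = fλ

Solving for frequency:
f = c/λ = (3×10⁸ m/s) / (566.6×10⁻⁹ m)
f = 5.2911e+14 Hz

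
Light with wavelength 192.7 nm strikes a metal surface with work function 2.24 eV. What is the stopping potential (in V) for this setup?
4.1941 V

The stopping potential V_s satisfies: eV_s = KE_max

First, find KE_max using Einstein's equation:
E_photon = hc/λ = 6.4341 eV
KE_max = E_photon - φ = 6.4341 - 2.24 = 4.1941 eV

Since eV_s = KE_max:
V_s = KE_max/e = 4.1941 V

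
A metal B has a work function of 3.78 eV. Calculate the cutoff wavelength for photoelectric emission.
328.00 nm

The threshold wavelength is when the photon energy equals the work function:
hc/λ₀ = φ

Solving for λ₀:
λ₀ = hc/φ = (6.626×10⁻³⁴ J·s)(3×10⁸ m/s) / (3.78 eV × 1.602×10⁻¹⁹ J/eV)
λ₀ = 328.00 nm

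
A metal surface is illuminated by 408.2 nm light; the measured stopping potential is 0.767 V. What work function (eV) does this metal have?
2.27 eV

The stopping potential gives the maximum kinetic energy: KE_max = eV_s = 0.767 eV

From Einstein's photoelectric equation: KE_max = hc/λ - φ
Rearranging: φ = hc/λ - KE_max

Calculate photon energy:
E_photon = hc/λ = (6.626×10⁻³⁴ J·s)(3×10⁸ m/s) / (408.2×10⁻⁹ m) = 3.0373 eV

Therefore:
φ = 3.0373 - 0.767 = 2.27 eV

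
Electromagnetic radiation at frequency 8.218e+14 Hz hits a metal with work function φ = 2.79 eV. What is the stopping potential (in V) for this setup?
0.6087 V

The stopping potential V_s satisfies: eV_s = KE_max

First, find KE_max using Einstein's equation:
E_photon = hf = (6.626×10⁻³⁴ J·s)(8.218e+14 Hz) = 3.3987 eV
KE_max = E_photon - φ = 3.3987 - 2.79 = 0.6087 eV

Since eV_s = KE_max:
V_s = KE_max/e = 0.6087 V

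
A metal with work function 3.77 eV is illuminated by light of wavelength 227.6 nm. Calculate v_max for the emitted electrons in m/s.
7.6816e+05 m/s

First, find the maximum kinetic energy:
E_photon = hc/λ = 5.4475 eV
KE_max = E_photon - φ = 5.4475 - 3.77 = 1.6775 eV

Convert to Joules: KE_max = 1.6775 × 1.602×10⁻¹⁹ J = 2.6876e-19 J

Then use KE = ½mv² to find velocity:
v = √(2·KE/m) = √(2 × 2.6876e-19 J / 9.109e-31 kg)
v = 7.6816e+05 m/s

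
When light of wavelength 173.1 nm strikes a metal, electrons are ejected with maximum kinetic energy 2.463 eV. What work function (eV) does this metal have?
4.70 eV

From Einstein's photoelectric equation: KE_max = hf - φ = hc/λ - φ

Rearranging for φ:
φ = hc/λ - KE_max

Calculate photon energy:
E_photon = hc/λ = 7.1626 eV

Therefore:
φ = 7.1626 - 2.463 = 4.70 eV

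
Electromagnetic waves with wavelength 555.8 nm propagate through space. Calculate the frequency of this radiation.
5.3939e+14 Hz

Using the wave equation: c = fλ

Solving for frequency:
f = c/λ = (3×10⁸ m/s) / (555.8×10⁻⁹ m)
f = 5.3939e+14 Hz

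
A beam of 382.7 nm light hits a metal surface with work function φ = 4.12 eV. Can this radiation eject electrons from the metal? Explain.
No

For photoemission, the photon energy must exceed the work function.

Photon energy: E = hc/λ = 3.2397 eV
Work function: φ = 4.12 eV

Since E_photon (3.2397 eV) < φ (4.12 eV), photoemission will NOT occur.
The threshold wavelength is λ₀ = hc/φ = 300.9 nm.
Since 382.7 nm > 300.9 nm, the photons lack sufficient energy.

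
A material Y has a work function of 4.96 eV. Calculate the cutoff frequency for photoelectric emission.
1.1993e+15 Hz

The threshold frequency is when the photon energy equals the work function:
hf₀ = φ

Solving for f₀:
f₀ = φ/h = (4.96 eV × 1.602×10⁻¹⁹ J/eV) / (6.626×10⁻³⁴ J·s)
f₀ = 1.1993e+15 Hz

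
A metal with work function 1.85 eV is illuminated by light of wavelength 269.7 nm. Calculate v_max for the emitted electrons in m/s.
9.8302e+05 m/s

First, find the maximum kinetic energy:
E_photon = hc/λ = 4.5971 eV
KE_max = E_photon - φ = 4.5971 - 1.85 = 2.7471 eV

Convert to Joules: KE_max = 2.7471 × 1.602×10⁻¹⁹ J = 4.4014e-19 J

Then use KE = ½mv² to find velocity:
v = √(2·KE/m) = √(2 × 4.4014e-19 J / 9.109e-31 kg)
v = 9.8302e+05 m/s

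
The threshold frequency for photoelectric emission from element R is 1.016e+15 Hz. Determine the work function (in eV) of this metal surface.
4.20 eV

At the threshold frequency, photon energy equals work function:
φ = hf₀

Calculating:
φ = (6.626×10⁻³⁴ J·s)(1.016e+15 Hz)
φ = 4.20 eV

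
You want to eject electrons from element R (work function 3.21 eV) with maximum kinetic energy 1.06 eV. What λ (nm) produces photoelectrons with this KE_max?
290.36 nm

From Einstein's equation: KE_max = hc/λ - φ

Rearranging for λ:
hc/λ = KE_max + φ
λ = hc/(KE_max + φ)

Required photon energy:
E_photon = KE_max + φ = 1.06 + 3.21 = 4.27 eV

Required wavelength:
λ = hc/E_photon = (6.626×10⁻³⁴)(3×10⁸) / (4.27 × 1.602×10⁻¹⁹)
λ = 290.36 nm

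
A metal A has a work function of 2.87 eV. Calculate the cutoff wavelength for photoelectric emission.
432.00 nm

The threshold wavelength is when the photon energy equals the work function:
hc/λ₀ = φ

Solving for λ₀:
λ₀ = hc/φ = (6.626×10⁻³⁴ J·s)(3×10⁸ m/s) / (2.87 eV × 1.602×10⁻¹⁹ J/eV)
λ₀ = 432.00 nm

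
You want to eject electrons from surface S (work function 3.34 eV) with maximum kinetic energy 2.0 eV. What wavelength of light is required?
232.18 nm

From Einstein's equation: KE_max = hc/λ - φ

Rearranging for λ:
hc/λ = KE_max + φ
λ = hc/(KE_max + φ)

Required photon energy:
E_photon = KE_max + φ = 2.0 + 3.34 = 5.34 eV

Required wavelength:
λ = hc/E_photon = (6.626×10⁻³⁴)(3×10⁸) / (5.34 × 1.602×10⁻¹⁹)
λ = 232.18 nm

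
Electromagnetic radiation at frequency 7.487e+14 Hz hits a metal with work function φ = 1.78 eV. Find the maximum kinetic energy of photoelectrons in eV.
1.3164 eV

Using Einstein's photoelectric equation: KE_max = hf - φ

First, calculate the photon energy:
E_photon = hf = (6.626×10⁻³⁴ J·s)(7.487e+14 Hz)
E_photon = 3.0964 eV

Then, the maximum kinetic energy:
KE_max = E_photon - φ = 3.0964 eV - 1.78 eV = 1.3164 eV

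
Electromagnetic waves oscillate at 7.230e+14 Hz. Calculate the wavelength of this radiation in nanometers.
414.65 nm

Using the wave equation: c = fλ

Solving for wavelength:
λ = c/f = (3×10⁸ m/s) / (7.230e+14 Hz)
λ = 414.65 nm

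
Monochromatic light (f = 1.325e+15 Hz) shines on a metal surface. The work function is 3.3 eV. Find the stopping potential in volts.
2.1798 V

The stopping potential V_s satisfies: eV_s = KE_max

First, find KE_max using Einstein's equation:
E_photon = hf = (6.626×10⁻³⁴ J·s)(1.325e+15 Hz) = 5.4798 eV
KE_max = E_photon - φ = 5.4798 - 3.3 = 2.1798 eV

Since eV_s = KE_max:
V_s = KE_max/e = 2.1798 V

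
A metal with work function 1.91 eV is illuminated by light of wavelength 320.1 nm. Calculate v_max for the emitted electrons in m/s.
8.3103e+05 m/s

First, find the maximum kinetic energy:
E_photon = hc/λ = 3.8733 eV
KE_max = E_photon - φ = 3.8733 - 1.91 = 1.9633 eV

Convert to Joules: KE_max = 1.9633 × 1.602×10⁻¹⁹ J = 3.1455e-19 J

Then use KE = ½mv² to find velocity:
v = √(2·KE/m) = √(2 × 3.1455e-19 J / 9.109e-31 kg)
v = 8.3103e+05 m/s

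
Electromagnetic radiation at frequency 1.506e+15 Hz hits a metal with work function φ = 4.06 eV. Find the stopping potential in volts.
2.1683 V

The stopping potential V_s satisfies: eV_s = KE_max

First, find KE_max using Einstein's equation:
E_photon = hf = (6.626×10⁻³⁴ J·s)(1.506e+15 Hz) = 6.2283 eV
KE_max = E_photon - φ = 6.2283 - 4.06 = 2.1683 eV

Since eV_s = KE_max:
V_s = KE_max/e = 2.1683 V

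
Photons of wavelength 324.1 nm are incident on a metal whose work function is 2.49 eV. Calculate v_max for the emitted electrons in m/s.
6.8540e+05 m/s

First, find the maximum kinetic energy:
E_photon = hc/λ = 3.8255 eV
KE_max = E_photon - φ = 3.8255 - 2.49 = 1.3355 eV

Convert to Joules: KE_max = 1.3355 × 1.602×10⁻¹⁹ J = 2.1397e-19 J

Then use KE = ½mv² to find velocity:
v = √(2·KE/m) = √(2 × 2.1397e-19 J / 9.109e-31 kg)
v = 6.8540e+05 m/s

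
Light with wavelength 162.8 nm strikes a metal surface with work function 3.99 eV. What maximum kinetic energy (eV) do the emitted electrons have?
3.6257 eV

Using Einstein's photoelectric equation: KE_max = hf - φ = hc/λ - φ

First, calculate the photon energy:
E_photon = hc/λ = (6.626×10⁻³⁴ J·s)(3×10⁸ m/s) / (162.8×10⁻⁹ m)
E_photon = 7.6157 eV

Then, the maximum kinetic energy:
KE_max = E_photon - φ = 7.6157 eV - 3.99 eV = 3.6257 eV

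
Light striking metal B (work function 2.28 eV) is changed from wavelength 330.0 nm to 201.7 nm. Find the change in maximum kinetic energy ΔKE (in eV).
2.3899 eV

Using Einstein's equation: KE_max = hc/λ - φ

For λ₁ = 330.0 nm:
KE₁ = hc/λ₁ - φ = 3.7571 - 2.28 = 1.4771 eV

For λ₂ = 201.7 nm:
KE₂ = hc/λ₂ - φ = 6.1470 - 2.28 = 3.8670 eV

Change in KE:
ΔKE = KE₂ - KE₁ = 3.8670 - 1.4771 = 2.3899 eV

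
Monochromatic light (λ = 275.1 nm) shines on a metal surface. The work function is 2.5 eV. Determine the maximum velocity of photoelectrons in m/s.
8.4021e+05 m/s

First, find the maximum kinetic energy:
E_photon = hc/λ = 4.5069 eV
KE_max = E_photon - φ = 4.5069 - 2.5 = 2.0069 eV

Convert to Joules: KE_max = 2.0069 × 1.602×10⁻¹⁹ J = 3.2154e-19 J

Then use KE = ½mv² to find velocity:
v = √(2·KE/m) = √(2 × 3.2154e-19 J / 9.109e-31 kg)
v = 8.4021e+05 m/s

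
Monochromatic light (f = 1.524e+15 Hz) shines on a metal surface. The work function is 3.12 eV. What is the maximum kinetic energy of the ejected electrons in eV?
3.1828 eV

Using Einstein's photoelectric equation: KE_max = hf - φ

First, calculate the photon energy:
E_photon = hf = (6.626×10⁻³⁴ J·s)(1.524e+15 Hz)
E_photon = 6.3028 eV

Then, the maximum kinetic energy:
KE_max = E_photon - φ = 6.3028 eV - 3.12 eV = 3.1828 eV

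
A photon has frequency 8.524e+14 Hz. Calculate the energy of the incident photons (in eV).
3.5252 eV

Using E = hf:

E = hf = (6.626×10⁻³⁴ J·s)(8.524e+14 Hz)
E = 3.5252 eV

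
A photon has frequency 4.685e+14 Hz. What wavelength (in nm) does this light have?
639.90 nm

Using the wave equation: c = fλ

Solving for wavelength:
λ = c/f = (3×10⁸ m/s) / (4.685e+14 Hz)
λ = 639.90 nm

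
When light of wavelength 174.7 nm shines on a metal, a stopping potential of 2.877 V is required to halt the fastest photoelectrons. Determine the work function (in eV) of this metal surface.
4.22 eV

The stopping potential gives the maximum kinetic energy: KE_max = eV_s = 2.877 eV

From Einstein's photoelectric equation: KE_max = hc/λ - φ
Rearranging: φ = hc/λ - KE_max

Calculate photon energy:
E_photon = hc/λ = (6.626×10⁻³⁴ J·s)(3×10⁸ m/s) / (174.7×10⁻⁹ m) = 7.0970 eV

Therefore:
φ = 7.0970 - 2.877 = 4.22 eV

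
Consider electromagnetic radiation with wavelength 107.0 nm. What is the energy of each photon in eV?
11.5873 eV

Using E = hf = hc/λ:

E = hc/λ = (6.626×10⁻³⁴ J·s)(3×10⁸ m/s) / (107.0×10⁻⁹ m)
E = 11.5873 eV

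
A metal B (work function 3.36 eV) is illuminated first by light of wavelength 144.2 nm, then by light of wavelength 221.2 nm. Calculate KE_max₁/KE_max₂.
2.3331

Using Einstein's equation: KE_max = hc/λ - φ

For λ₁ = 144.2 nm:
E₁ = hc/λ₁ = 8.5981 eV
KE₁ = E₁ - φ = 8.5981 - 3.36 = 5.2381 eV

For λ₂ = 221.2 nm:
E₂ = hc/λ₂ = 5.6051 eV
KE₂ = E₂ - φ = 5.6051 - 3.36 = 2.2451 eV

Ratio: KE₁/KE₂ = 5.2381/2.2451 = 2.3331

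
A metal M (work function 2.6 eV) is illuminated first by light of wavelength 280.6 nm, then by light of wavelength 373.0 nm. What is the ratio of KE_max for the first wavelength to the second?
2.5119

Using Einstein's equation: KE_max = hc/λ - φ

For λ₁ = 280.6 nm:
E₁ = hc/λ₁ = 4.4185 eV
KE₁ = E₁ - φ = 4.4185 - 2.6 = 1.8185 eV

For λ₂ = 373.0 nm:
E₂ = hc/λ₂ = 3.3240 eV
KE₂ = E₂ - φ = 3.3240 - 2.6 = 0.7240 eV

Ratio: KE₁/KE₂ = 1.8185/0.7240 = 2.5119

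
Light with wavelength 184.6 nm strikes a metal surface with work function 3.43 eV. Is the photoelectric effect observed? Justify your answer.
Yes

For photoemission, the photon energy must exceed the work function.

Photon energy: E = hc/λ = 6.7164 eV
Work function: φ = 3.43 eV

Since E_photon (6.7164 eV) > φ (3.43 eV), photoemission WILL occur.
The threshold wavelength is λ₀ = hc/φ = 361.5 nm.
Since 184.6 nm < 361.5 nm, the light has sufficient energy.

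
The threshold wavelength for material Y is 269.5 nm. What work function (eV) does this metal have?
4.60 eV

At the threshold wavelength, photon energy equals work function:
φ = hc/λ₀

Calculating:
φ = (6.626×10⁻³⁴ J·s)(3×10⁸ m/s) / (269.5×10⁻⁹ m)
φ = 4.60 eV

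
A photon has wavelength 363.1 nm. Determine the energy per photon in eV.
3.4146 eV

Using E = hf = hc/λ:

E = hc/λ = (6.626×10⁻³⁴ J·s)(3×10⁸ m/s) / (363.1×10⁻⁹ m)
E = 3.4146 eV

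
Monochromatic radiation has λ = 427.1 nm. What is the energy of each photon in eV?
2.9029 eV

Using E = hf = hc/λ:

E = hc/λ = (6.626×10⁻³⁴ J·s)(3×10⁸ m/s) / (427.1×10⁻⁹ m)
E = 2.9029 eV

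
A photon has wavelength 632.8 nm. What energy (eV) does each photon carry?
1.9593 eV

Using E = hf = hc/λ:

E = hc/λ = (6.626×10⁻³⁴ J·s)(3×10⁸ m/s) / (632.8×10⁻⁹ m)
E = 1.9593 eV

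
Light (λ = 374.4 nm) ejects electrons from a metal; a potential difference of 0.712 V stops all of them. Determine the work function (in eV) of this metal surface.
2.60 eV

The stopping potential gives the maximum kinetic energy: KE_max = eV_s = 0.712 eV

From Einstein's photoelectric equation: KE_max = hc/λ - φ
Rearranging: φ = hc/λ - KE_max

Calculate photon energy:
E_photon = hc/λ = (6.626×10⁻³⁴ J·s)(3×10⁸ m/s) / (374.4×10⁻⁹ m) = 3.3115 eV

Therefore:
φ = 3.3115 - 0.712 = 2.60 eV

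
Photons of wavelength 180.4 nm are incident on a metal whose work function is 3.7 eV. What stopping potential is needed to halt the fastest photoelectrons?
3.1727 V

The stopping potential V_s satisfies: eV_s = KE_max

First, find KE_max using Einstein's equation:
E_photon = hc/λ = 6.8727 eV
KE_max = E_photon - φ = 6.8727 - 3.7 = 3.1727 eV

Since eV_s = KE_max:
V_s = KE_max/e = 3.1727 V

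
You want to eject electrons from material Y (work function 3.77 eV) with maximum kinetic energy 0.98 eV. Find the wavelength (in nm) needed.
261.02 nm

From Einstein's equation: KE_max = hc/λ - φ

Rearranging for λ:
hc/λ = KE_max + φ
λ = hc/(KE_max + φ)

Required photon energy:
E_photon = KE_max + φ = 0.98 + 3.77 = 4.75 eV

Required wavelength:
λ = hc/E_photon = (6.626×10⁻³⁴)(3×10⁸) / (4.75 × 1.602×10⁻¹⁹)
λ = 261.02 nm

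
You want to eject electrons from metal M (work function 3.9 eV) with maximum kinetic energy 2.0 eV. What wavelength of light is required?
210.14 nm

From Einstein's equation: KE_max = hc/λ - φ

Rearranging for λ:
hc/λ = KE_max + φ
λ = hc/(KE_max + φ)

Required photon energy:
E_photon = KE_max + φ = 2.0 + 3.9 = 5.90 eV

Required wavelength:
λ = hc/E_photon = (6.626×10⁻³⁴)(3×10⁸) / (5.90 × 1.602×10⁻¹⁹)
λ = 210.14 nm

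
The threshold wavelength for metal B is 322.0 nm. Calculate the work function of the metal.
3.85 eV

At the threshold wavelength, photon energy equals work function:
φ = hc/λ₀

Calculating:
φ = (6.626×10⁻³⁴ J·s)(3×10⁸ m/s) / (322.0×10⁻⁹ m)
φ = 3.85 eV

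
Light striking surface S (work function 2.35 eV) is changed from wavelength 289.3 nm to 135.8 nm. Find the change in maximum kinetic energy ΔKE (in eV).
4.8442 eV

Using Einstein's equation: KE_max = hc/λ - φ

For λ₁ = 289.3 nm:
KE₁ = hc/λ₁ - φ = 4.2857 - 2.35 = 1.9357 eV

For λ₂ = 135.8 nm:
KE₂ = hc/λ₂ - φ = 9.1299 - 2.35 = 6.7799 eV

Change in KE:
ΔKE = KE₂ - KE₁ = 6.7799 - 1.9357 = 4.8442 eV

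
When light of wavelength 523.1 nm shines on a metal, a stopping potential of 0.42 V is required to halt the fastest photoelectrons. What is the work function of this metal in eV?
1.95 eV

The stopping potential gives the maximum kinetic energy: KE_max = eV_s = 0.42 eV

From Einstein's photoelectric equation: KE_max = hc/λ - φ
Rearranging: φ = hc/λ - KE_max

Calculate photon energy:
E_photon = hc/λ = (6.626×10⁻³⁴ J·s)(3×10⁸ m/s) / (523.1×10⁻⁹ m) = 2.3702 eV

Therefore:
φ = 2.3702 - 0.42 = 1.95 eV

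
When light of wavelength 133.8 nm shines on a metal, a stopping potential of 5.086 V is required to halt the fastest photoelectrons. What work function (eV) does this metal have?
4.18 eV

The stopping potential gives the maximum kinetic energy: KE_max = eV_s = 5.086 eV

From Einstein's photoelectric equation: KE_max = hc/λ - φ
Rearranging: φ = hc/λ - KE_max

Calculate photon energy:
E_photon = hc/λ = (6.626×10⁻³⁴ J·s)(3×10⁸ m/s) / (133.8×10⁻⁹ m) = 9.2664 eV

Therefore:
φ = 9.2664 - 5.086 = 4.18 eV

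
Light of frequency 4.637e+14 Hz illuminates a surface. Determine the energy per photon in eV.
1.9177 eV

Using E = hf:

E = hf = (6.626×10⁻³⁴ J·s)(4.637e+14 Hz)
E = 1.9177 eV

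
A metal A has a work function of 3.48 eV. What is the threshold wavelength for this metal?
356.28 nm

The threshold wavelength is when the photon energy equals the work function:
hc/λ₀ = φ

Solving for λ₀:
λ₀ = hc/φ = (6.626×10⁻³⁴ J·s)(3×10⁸ m/s) / (3.48 eV × 1.602×10⁻¹⁹ J/eV)
λ₀ = 356.28 nm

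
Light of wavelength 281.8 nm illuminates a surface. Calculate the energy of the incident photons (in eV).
4.3997 eV

Using E = hf = hc/λ:

E = hc/λ = (6.626×10⁻³⁴ J·s)(3×10⁸ m/s) / (281.8×10⁻⁹ m)
E = 4.3997 eV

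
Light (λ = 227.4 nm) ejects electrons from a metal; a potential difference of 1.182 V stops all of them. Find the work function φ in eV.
4.27 eV

The stopping potential gives the maximum kinetic energy: KE_max = eV_s = 1.182 eV

From Einstein's photoelectric equation: KE_max = hc/λ - φ
Rearranging: φ = hc/λ - KE_max

Calculate photon energy:
E_photon = hc/λ = (6.626×10⁻³⁴ J·s)(3×10⁸ m/s) / (227.4×10⁻⁹ m) = 5.4523 eV

Therefore:
φ = 5.4523 - 1.182 = 4.27 eV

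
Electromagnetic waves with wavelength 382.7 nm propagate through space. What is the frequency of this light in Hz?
7.8336e+14 Hz

Using the wave equation: c = fλ

Solving for frequency:
f = c/λ = (3×10⁸ m/s) / (382.7×10⁻⁹ m)
f = 7.8336e+14 Hz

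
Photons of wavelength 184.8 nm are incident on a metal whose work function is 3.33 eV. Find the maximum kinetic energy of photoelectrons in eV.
3.3791 eV

Using Einstein's photoelectric equation: KE_max = hf - φ = hc/λ - φ

First, calculate the photon energy:
E_photon = hc/λ = (6.626×10⁻³⁴ J·s)(3×10⁸ m/s) / (184.8×10⁻⁹ m)
E_photon = 6.7091 eV

Then, the maximum kinetic energy:
KE_max = E_photon - φ = 6.7091 eV - 3.33 eV = 3.3791 eV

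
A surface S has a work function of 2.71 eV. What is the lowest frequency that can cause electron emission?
6.5528e+14 Hz

The threshold frequency is when the photon energy equals the work function:
hf₀ = φ

Solving for f₀:
f₀ = φ/h = (2.71 eV × 1.602×10⁻¹⁹ J/eV) / (6.626×10⁻³⁴ J·s)
f₀ = 6.5528e+14 Hz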